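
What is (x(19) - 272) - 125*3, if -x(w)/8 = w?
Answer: -799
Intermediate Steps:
x(w) = -8*w
(x(19) - 272) - 125*3 = (-8*19 - 272) - 125*3 = (-152 - 272) - 375 = -424 - 375 = -799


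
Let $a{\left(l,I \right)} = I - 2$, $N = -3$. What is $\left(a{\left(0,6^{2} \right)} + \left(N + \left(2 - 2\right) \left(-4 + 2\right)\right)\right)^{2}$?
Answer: $961$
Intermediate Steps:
$a{\left(l,I \right)} = -2 + I$ ($a{\left(l,I \right)} = I - 2 = -2 + I$)
$\left(a{\left(0,6^{2} \right)} + \left(N + \left(2 - 2\right) \left(-4 + 2\right)\right)\right)^{2} = \left(\left(-2 + 6^{2}\right) - \left(3 - \left(2 - 2\right) \left(-4 + 2\right)\right)\right)^{2} = \left(\left(-2 + 36\right) + \left(-3 + 0 \left(-2\right)\right)\right)^{2} = \left(34 + \left(-3 + 0\right)\right)^{2} = \left(34 - 3\right)^{2} = 31^{2} = 961$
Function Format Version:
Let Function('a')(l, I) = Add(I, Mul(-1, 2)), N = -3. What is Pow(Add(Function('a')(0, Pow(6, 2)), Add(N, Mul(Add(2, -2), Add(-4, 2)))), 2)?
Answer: 961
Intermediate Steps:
Function('a')(l, I) = Add(-2, I) (Function('a')(l, I) = Add(I, -2) = Add(-2, I))
Pow(Add(Function('a')(0, Pow(6, 2)), Add(N, Mul(Add(2, -2), Add(-4, 2)))), 2) = Pow(Add(Add(-2, Pow(6, 2)), Add(-3, Mul(Add(2, -2), Add(-4, 2)))), 2) = Pow(Add(Add(-2, 36), Add(-3, Mul(0, -2))), 2) = Pow(Add(34, Add(-3, 0)), 2) = Pow(Add(34, -3), 2) = Pow(31, 2) = 961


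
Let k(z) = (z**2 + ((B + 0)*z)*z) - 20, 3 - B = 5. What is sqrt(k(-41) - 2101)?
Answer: I*sqrt(3802) ≈ 61.66*I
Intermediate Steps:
B = -2 (B = 3 - 1*5 = 3 - 5 = -2)
k(z) = -20 - z**2 (k(z) = (z**2 + ((-2 + 0)*z)*z) - 20 = (z**2 + (-2*z)*z) - 20 = (z**2 - 2*z**2) - 20 = -z**2 - 20 = -20 - z**2)
sqrt(k(-41) - 2101) = sqrt((-20 - 1*(-41)**2) - 2101) = sqrt((-20 - 1*1681) - 2101) = sqrt((-20 - 1681) - 2101) = sqrt(-1701 - 2101) = sqrt(-3802) = I*sqrt(3802)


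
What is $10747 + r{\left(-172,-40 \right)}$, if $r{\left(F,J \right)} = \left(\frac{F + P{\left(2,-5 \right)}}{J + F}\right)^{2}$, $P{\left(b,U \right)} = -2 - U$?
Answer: $\frac{483041729}{44944} \approx 10748.0$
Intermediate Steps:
$r{\left(F,J \right)} = \frac{\left(3 + F\right)^{2}}{\left(F + J\right)^{2}}$ ($r{\left(F,J \right)} = \left(\frac{F - -3}{J + F}\right)^{2} = \left(\frac{F + \left(-2 + 5\right)}{F + J}\right)^{2} = \left(\frac{F + 3}{F + J}\right)^{2} = \left(\frac{3 + F}{F + J}\right)^{2} = \frac{\left(3 + F\right)^{2}}{\left(F + J\right)^{2}}$)
$10747 + r{\left(-172,-40 \right)} = 10747 + \frac{\left(3 - 172\right)^{2}}{\left(-172 - 40\right)^{2}} = 10747 + \frac{\left(-169\right)^{2}}{44944} = 10747 + 28561 \cdot \frac{1}{44944} = 10747 + \frac{28561}{44944} = \frac{483041729}{44944}$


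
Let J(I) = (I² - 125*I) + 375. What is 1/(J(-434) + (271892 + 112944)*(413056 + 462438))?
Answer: 1/336921851965 ≈ 2.9680e-12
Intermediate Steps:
J(I) = 375 + I² - 125*I
1/(J(-434) + (271892 + 112944)*(413056 + 462438)) = 1/((375 + (-434)² - 125*(-434)) + (271892 + 112944)*(413056 + 462438)) = 1/((375 + 188356 + 54250) + 384836*875494) = 1/(242981 + 336921608984) = 1/336921851965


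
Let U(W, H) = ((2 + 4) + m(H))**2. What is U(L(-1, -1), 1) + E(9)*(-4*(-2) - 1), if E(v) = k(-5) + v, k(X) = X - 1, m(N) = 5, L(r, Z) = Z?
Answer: 142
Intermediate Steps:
k(X) = -1 + X
E(v) = -6 + v (E(v) = (-1 - 5) + v = -6 + v)
U(W, H) = 121 (U(W, H) = ((2 + 4) + 5)**2 = (6 + 5)**2 = 11**2 = 121)
U(L(-1, -1), 1) + E(9)*(-4*(-2) - 1) = 121 + (-6 + 9)*(-4*(-2) - 1) = 121 + 3*(8 - 1) = 121 + 3*7 = 121 + 21 = 142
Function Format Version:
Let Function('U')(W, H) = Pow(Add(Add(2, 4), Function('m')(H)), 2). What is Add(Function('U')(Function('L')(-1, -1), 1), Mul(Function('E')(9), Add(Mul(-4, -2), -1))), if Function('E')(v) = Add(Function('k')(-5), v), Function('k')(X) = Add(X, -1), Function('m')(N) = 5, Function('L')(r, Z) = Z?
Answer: 142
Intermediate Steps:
Function('k')(X) = Add(-1, X)
Function('E')(v) = Add(-6, v) (Function('E')(v) = Add(Add(-1, -5), v) = Add(-6, v))
Function('U')(W, H) = 121 (Function('U')(W, H) = Pow(Add(Add(2, 4), 5), 2) = Pow(Add(6, 5), 2) = Pow(11, 2) = 121)
Add(Function('U')(Function('L')(-1, -1), 1), Mul(Function('E')(9), Add(Mul(-4, -2), -1))) = Add(121, Mul(Add(-6, 9), Add(Mul(-4, -2), -1))) = Add(121, Mul(3, Add(8, -1))) = Add(121, Mul(3, 7)) = Add(121, 21) = 142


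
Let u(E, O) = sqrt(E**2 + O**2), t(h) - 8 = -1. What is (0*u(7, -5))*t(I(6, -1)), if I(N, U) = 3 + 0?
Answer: 0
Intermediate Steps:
I(N, U) = 3
t(h) = 7 (t(h) = 8 - 1 = 7)
(0*u(7, -5))*t(I(6, -1)) = (0*sqrt(7**2 + (-5)**2))*7 = (0*sqrt(49 + 25))*7 = (0*sqrt(74))*7 = 0*7 = 0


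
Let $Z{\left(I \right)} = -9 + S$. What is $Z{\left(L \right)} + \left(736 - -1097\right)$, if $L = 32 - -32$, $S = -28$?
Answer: $1796$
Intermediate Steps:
$L = 64$ ($L = 32 + 32 = 64$)
$Z{\left(I \right)} = -37$ ($Z{\left(I \right)} = -9 - 28 = -37$)
$Z{\left(L \right)} + \left(736 - -1097\right) = -37 + \left(736 - -1097\right) = -37 + \left(736 + 1097\right) = -37 + 1833 = 1796$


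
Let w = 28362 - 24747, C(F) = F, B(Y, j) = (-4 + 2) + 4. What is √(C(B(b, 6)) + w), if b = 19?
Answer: √3617 ≈ 60.141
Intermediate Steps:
B(Y, j) = 2 (B(Y, j) = -2 + 4 = 2)
w = 3615
√(C(B(b, 6)) + w) = √(2 + 3615) = √3617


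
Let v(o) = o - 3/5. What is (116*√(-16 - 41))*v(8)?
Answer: 4292*I*√57/5 ≈ 6480.8*I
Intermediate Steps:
v(o) = -⅗ + o (v(o) = o - 3*⅕ = o - ⅗ = -⅗ + o)
(116*√(-16 - 41))*v(8) = (116*√(-16 - 41))*(-⅗ + 8) = (116*√(-57))*(37/5) = (116*(I*√57))*(37/5) = (116*I*√57)*(37/5) = 4292*I*√57/5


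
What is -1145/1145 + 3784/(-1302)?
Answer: -2543/651 ≈ -3.9063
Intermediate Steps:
-1145/1145 + 3784/(-1302) = -1145*1/1145 + 3784*(-1/1302) = -1 - 1892/651 = -2543/651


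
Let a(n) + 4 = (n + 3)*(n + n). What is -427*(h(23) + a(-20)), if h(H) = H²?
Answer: -514535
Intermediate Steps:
a(n) = -4 + 2*n*(3 + n) (a(n) = -4 + (n + 3)*(n + n) = -4 + (3 + n)*(2*n) = -4 + 2*n*(3 + n))
-427*(h(23) + a(-20)) = -427*(23² + (-4 + 2*(-20)² + 6*(-20))) = -427*(529 + (-4 + 2*400 - 120)) = -427*(529 + (-4 + 800 - 120)) = -427*(529 + 676) = -427*1205 = -514535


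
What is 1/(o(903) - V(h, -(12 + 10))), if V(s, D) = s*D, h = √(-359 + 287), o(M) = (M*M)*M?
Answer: 81812703/60239865349499753 - 44*I*√2/180719596048499259 ≈ 1.3581e-9 - 3.4432e-16*I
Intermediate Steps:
o(M) = M³ (o(M) = M²*M = M³)
h = 6*I*√2 (h = √(-72) = 6*I*√2 ≈ 8.4853*I)
V(s, D) = D*s
1/(o(903) - V(h, -(12 + 10))) = 1/(903³ - (-(12 + 10))*6*I*√2) = 1/(736314327 - (-1*22)*6*I*√2) = 1/(736314327 - (-22)*6*I*√2) = 1/(736314327 - (-132)*I*√2) = 1/(736314327 + 132*I*√2)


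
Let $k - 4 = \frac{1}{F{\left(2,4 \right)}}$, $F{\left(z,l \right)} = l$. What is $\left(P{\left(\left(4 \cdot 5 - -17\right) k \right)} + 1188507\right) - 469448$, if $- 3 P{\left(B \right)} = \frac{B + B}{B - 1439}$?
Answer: $\frac{11059847737}{15381} \approx 7.1906 \cdot 10^{5}$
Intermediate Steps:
$k = \frac{17}{4}$ ($k = 4 + \frac{1}{4} = \frac{17}{4} \approx 4.25$)
$P{\left(B \right)} = - \frac{2 B}{3 \left(-1439 + B\right)}$ ($P{\left(B \right)} = - \frac{\left(B + B\right) \frac{1}{B - 1439}}{3} = - \frac{2 B \frac{1}{-1439 + B}}{3} = - \frac{2 B}{3 \left(-1439 + B\right)}$)
$\left(P{\left(\left(4 \cdot 5 - -17\right) k \right)} + 1188507\right) - 469448 = \left(- \frac{2 \left(4 \cdot 5 - -17\right) \frac{17}{4}}{-4317 + 3 \left(4 \cdot 5 - -17\right) \frac{17}{4}} + 1188507\right) - 469448 = \left(- \frac{2 \left(20 + \left(-3 + 20\right)\right) \frac{17}{4}}{-4317 + 3 \left(20 + \left(-3 + 20\right)\right) \frac{17}{4}} + 1188507\right) - 469448 = \left(- \frac{2 \left(20 + 17\right) \frac{17}{4}}{-4317 + 3 \left(20 + 17\right) \frac{17}{4}} + 1188507\right) - 469448 = \left(- \frac{2 \cdot 37 \cdot \frac{17}{4}}{-4317 + 3 \cdot 37 \cdot \frac{17}{4}} + 1188507\right) - 469448 = \left(\left(-2\right) \frac{629}{4} \frac{1}{-4317 + 3 \cdot \frac{629}{4}} + 1188507\right) - 469448 = \left(\left(-2\right) \frac{629}{4} \frac{1}{-4317 + \frac{1887}{4}} + 1188507\right) - 469448 = \left(\left(-2\right) \frac{629}{4} \frac{1}{- \frac{15381}{4}} + 1188507\right) - 469448 = \left(\left(-2\right) \frac{629}{4} \left(- \frac{4}{15381}\right) + 1188507\right) - 469448 = \left(\frac{1258}{15381} + 1188507\right) - 469448 = \frac{18280427425}{15381} - 469448 = \frac{11059847737}{15381}$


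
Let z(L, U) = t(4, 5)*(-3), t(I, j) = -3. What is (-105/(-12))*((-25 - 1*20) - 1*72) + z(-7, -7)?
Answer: -4059/4 ≈ -1014.8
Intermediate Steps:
z(L, U) = 9 (z(L, U) = -3*(-3) = 9)
(-105/(-12))*((-25 - 1*20) - 1*72) + z(-7, -7) = (-105/(-12))*((-25 - 1*20) - 1*72) + 9 = (-105*(-1/12))*((-25 - 20) - 72) + 9 = 35*(-45 - 72)/4 + 9 = (35/4)*(-117) + 9 = -4095/4 + 9 = -4059/4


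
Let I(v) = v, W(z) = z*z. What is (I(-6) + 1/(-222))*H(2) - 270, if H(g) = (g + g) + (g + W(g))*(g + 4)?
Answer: -56630/111 ≈ -510.18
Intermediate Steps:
W(z) = z²
H(g) = 2*g + (4 + g)*(g + g²) (H(g) = (g + g) + (g + g²)*(g + 4) = 2*g + (g + g²)*(4 + g) = 2*g + (4 + g)*(g + g²))
(I(-6) + 1/(-222))*H(2) - 270 = (-6 + 1/(-222))*(2*(6 + 2² + 5*2)) - 270 = (-6 - 1/222)*(2*(6 + 4 + 10)) - 270 = -1333*20/111 - 270 = -1333/222*40 - 270 = -26660/111 - 270 = -56630/111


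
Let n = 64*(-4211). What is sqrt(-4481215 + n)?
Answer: I*sqrt(4750719) ≈ 2179.6*I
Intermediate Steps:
n = -269504
sqrt(-4481215 + n) = sqrt(-4481215 - 269504) = sqrt(-4750719) = I*sqrt(4750719)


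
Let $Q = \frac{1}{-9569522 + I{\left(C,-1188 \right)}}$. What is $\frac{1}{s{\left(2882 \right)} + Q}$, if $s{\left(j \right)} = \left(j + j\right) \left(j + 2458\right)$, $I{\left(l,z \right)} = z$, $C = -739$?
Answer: $\frac{9570710}{294584156829599} \approx 3.2489 \cdot 10^{-8}$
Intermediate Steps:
$Q = - \frac{1}{9570710}$ ($Q = \frac{1}{-9569522 - 1188} = \frac{1}{-9570710} = - \frac{1}{9570710} \approx -1.0449 \cdot 10^{-7}$)
$s{\left(j \right)} = 2 j \left(2458 + j\right)$
$\frac{1}{s{\left(2882 \right)} + Q} = \frac{1}{2 \cdot 2882 \left(2458 + 2882\right) - \frac{1}{9570710}} = \frac{1}{2 \cdot 2882 \cdot 5340 - \frac{1}{9570710}} = \frac{1}{30779760 - \frac{1}{9570710}} = \frac{1}{\frac{294584156829599}{9570710}} = \frac{9570710}{294584156829599}$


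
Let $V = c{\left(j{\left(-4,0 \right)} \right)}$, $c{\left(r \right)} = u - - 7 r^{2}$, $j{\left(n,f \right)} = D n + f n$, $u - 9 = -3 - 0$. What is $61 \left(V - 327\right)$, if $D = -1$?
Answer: $-12749$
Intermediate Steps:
$u = 6$ ($u = 9 - 3 = 6$)
$j{\left(n,f \right)} = - n + f n$
$c{\left(r \right)} = 6 + 7 r^{2}$ ($c{\left(r \right)} = 6 - - 7 r^{2} = 6 + 7 r^{2}$)
$V = 118$ ($V = 6 + 7 \left(- 4 \left(-1 + 0\right)\right)^{2} = 6 + 7 \left(\left(-4\right) \left(-1\right)\right)^{2} = 6 + 7 \cdot 4^{2} = 6 + 7 \cdot 16 = 6 + 112 = 118$)
$61 \left(V - 327\right) = 61 \left(118 - 327\right) = 61 \left(-209\right) = -12749$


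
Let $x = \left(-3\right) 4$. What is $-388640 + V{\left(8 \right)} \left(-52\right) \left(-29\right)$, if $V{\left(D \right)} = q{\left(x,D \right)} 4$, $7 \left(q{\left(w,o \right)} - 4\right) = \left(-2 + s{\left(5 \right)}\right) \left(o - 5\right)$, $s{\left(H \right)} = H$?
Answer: $- \frac{2497296}{7} \approx -3.5676 \cdot 10^{5}$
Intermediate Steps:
$x = -12$
$q{\left(w,o \right)} = \frac{13}{7} + \frac{3 o}{7}$ ($q{\left(w,o \right)} = 4 + \frac{\left(-2 + 5\right) \left(o - 5\right)}{7} = 4 + \frac{3 \left(-5 + o\right)}{7} = 4 + \frac{-15 + 3 o}{7} = 4 + \left(- \frac{15}{7} + \frac{3 o}{7}\right) = \frac{13}{7} + \frac{3 o}{7}$)
$V{\left(D \right)} = \frac{52}{7} + \frac{12 D}{7}$ ($V{\left(D \right)} = \left(\frac{13}{7} + \frac{3 D}{7}\right) 4 = \frac{52}{7} + \frac{12 D}{7}$)
$-388640 + V{\left(8 \right)} \left(-52\right) \left(-29\right) = -388640 + \left(\frac{52}{7} + \frac{12}{7} \cdot 8\right) \left(-52\right) \left(-29\right) = -388640 + \left(\frac{52}{7} + \frac{96}{7}\right) \left(-52\right) \left(-29\right) = -388640 + \frac{148}{7} \left(-52\right) \left(-29\right) = -388640 - - \frac{223184}{7} = -388640 + \frac{223184}{7} = - \frac{2497296}{7}$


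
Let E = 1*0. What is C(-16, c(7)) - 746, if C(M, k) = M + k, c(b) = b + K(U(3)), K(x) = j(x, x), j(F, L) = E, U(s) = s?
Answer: -755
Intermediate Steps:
E = 0
j(F, L) = 0
K(x) = 0
c(b) = b (c(b) = b + 0 = b)
C(-16, c(7)) - 746 = (-16 + 7) - 746 = -9 - 746 = -755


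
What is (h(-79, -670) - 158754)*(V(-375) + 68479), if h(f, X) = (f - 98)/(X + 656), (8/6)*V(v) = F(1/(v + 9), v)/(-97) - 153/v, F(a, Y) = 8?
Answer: -7381061454928239/679000 ≈ -1.0870e+10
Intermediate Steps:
V(v) = -6/97 - 459/(4*v) (V(v) = 3*(8/(-97) - 153/v)/4 = 3*(8*(-1/97) - 153/v)/4 = 3*(-8/97 - 153/v)/4 = -6/97 - 459/(4*v))
h(f, X) = (-98 + f)/(656 + X)
(h(-79, -670) - 158754)*(V(-375) + 68479) = ((-98 - 79)/(656 - 670) - 158754)*((3/388)*(-14841 - 8*(-375))/(-375) + 68479) = (-177/(-14) - 158754)*((3/388)*(-1/375)*(-14841 + 3000) + 68479) = (-1/14*(-177) - 158754)*((3/388)*(-1/375)*(-11841) + 68479) = (177/14 - 158754)*(11841/48500 + 68479) = -2222379/14*3321243341/48500 = -7381061454928239/679000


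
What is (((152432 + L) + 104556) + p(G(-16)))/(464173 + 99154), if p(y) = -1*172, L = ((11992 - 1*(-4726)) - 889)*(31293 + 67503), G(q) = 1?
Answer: 1564098700/563327 ≈ 2776.5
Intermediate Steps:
L = 1563841884 (L = ((11992 + 4726) - 889)*98796 = (16718 - 889)*98796 = 15829*98796 = 1563841884)
p(y) = -172
(((152432 + L) + 104556) + p(G(-16)))/(464173 + 99154) = (((152432 + 1563841884) + 104556) - 172)/(464173 + 99154) = ((1563994316 + 104556) - 172)/563327 = (1564098872 - 172)*(1/563327) = 1564098700*(1/563327) = 1564098700/563327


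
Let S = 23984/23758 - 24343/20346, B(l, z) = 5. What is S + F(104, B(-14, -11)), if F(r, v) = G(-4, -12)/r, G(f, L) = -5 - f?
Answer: -2470270847/12567886968 ≈ -0.19655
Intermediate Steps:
S = -45181265/241690134 (S = 23984*(1/23758) - 24343*1/20346 = 11992/11879 - 24343/20346 = -45181265/241690134 ≈ -0.18694)
F(r, v) = -1/r (F(r, v) = (-5 - 1*(-4))/r = (-5 + 4)/r = -1/r)
S + F(104, B(-14, -11)) = -45181265/241690134 - 1/104 = -2470270847/12567886968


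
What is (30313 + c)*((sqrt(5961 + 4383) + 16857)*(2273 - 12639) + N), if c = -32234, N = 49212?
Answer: 335580354450 + 39826172*sqrt(2586) ≈ 3.3761e+11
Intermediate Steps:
(30313 + c)*((sqrt(5961 + 4383) + 16857)*(2273 - 12639) + N) = (30313 - 32234)*((sqrt(5961 + 4383) + 16857)*(2273 - 12639) + 49212) = -1921*((sqrt(10344) + 16857)*(-10366) + 49212) = -1921*((2*sqrt(2586) + 16857)*(-10366) + 49212) = -1921*((16857 + 2*sqrt(2586))*(-10366) + 49212) = -1921*((-174739662 - 20732*sqrt(2586)) + 49212) = -1921*(-174690450 - 20732*sqrt(2586)) = 335580354450 + 39826172*sqrt(2586)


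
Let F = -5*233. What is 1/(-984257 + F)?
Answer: -1/985422 ≈ -1.0148e-6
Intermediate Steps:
F = -1165
1/(-984257 + F) = 1/(-984257 - 1165) = 1/(-985422) = -1/985422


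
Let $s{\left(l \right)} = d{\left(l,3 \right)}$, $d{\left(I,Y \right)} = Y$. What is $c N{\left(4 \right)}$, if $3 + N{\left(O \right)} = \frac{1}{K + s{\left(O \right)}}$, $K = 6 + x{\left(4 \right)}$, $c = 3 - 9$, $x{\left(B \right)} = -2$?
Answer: $\frac{120}{7} \approx 17.143$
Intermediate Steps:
$s{\left(l \right)} = 3$
$c = -6$ ($c = 3 - 9 = -6$)
$K = 4$ ($K = 6 - 2 = 4$)
$N{\left(O \right)} = - \frac{20}{7}$ ($N{\left(O \right)} = -3 + \frac{1}{4 + 3} = -3 + \frac{1}{7} = - \frac{20}{7}$)
$c N{\left(4 \right)} = \left(-6\right) \left(- \frac{20}{7}\right) = \frac{120}{7}$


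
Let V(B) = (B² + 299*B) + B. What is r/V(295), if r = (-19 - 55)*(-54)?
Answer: 3996/175525 ≈ 0.022766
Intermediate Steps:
V(B) = B² + 300*B
r = 3996 (r = -74*(-54) = 3996)
r/V(295) = 3996/((295*(300 + 295))) = 3996/((295*595)) = 3996/175525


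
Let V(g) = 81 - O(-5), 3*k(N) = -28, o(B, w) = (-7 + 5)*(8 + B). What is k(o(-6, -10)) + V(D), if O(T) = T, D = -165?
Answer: 230/3 ≈ 76.667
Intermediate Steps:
o(B, w) = -16 - 2*B (o(B, w) = -2*(8 + B) = -16 - 2*B)
k(N) = -28/3 (k(N) = (1/3)*(-28) = -28/3)
V(g) = 86 (V(g) = 81 - 1*(-5) = 81 + 5 = 86)
k(o(-6, -10)) + V(D) = -28/3 + 86 = 230/3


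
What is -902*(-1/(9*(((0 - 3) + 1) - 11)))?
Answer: -902/117 ≈ -7.7094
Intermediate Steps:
-902*(-1/(9*(((0 - 3) + 1) - 11))) = -902*(-1/(9*((-3 + 1) - 11))) = -902*(-1/(9*(-2 - 11))) = -902/((-9*(-13))) = -902/117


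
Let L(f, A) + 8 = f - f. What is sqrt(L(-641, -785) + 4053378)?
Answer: sqrt(4053370) ≈ 2013.3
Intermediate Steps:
L(f, A) = -8 (L(f, A) = -8 + (f - f) = -8 + 0 = -8)
sqrt(L(-641, -785) + 4053378) = sqrt(-8 + 4053378) = sqrt(4053370)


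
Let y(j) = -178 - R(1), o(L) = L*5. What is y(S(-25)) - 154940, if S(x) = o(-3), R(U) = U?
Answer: -155119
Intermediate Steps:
o(L) = 5*L
S(x) = -15 (S(x) = 5*(-3) = -15)
y(j) = -179 (y(j) = -178 - 1*1 = -178 - 1 = -179)
y(S(-25)) - 154940 = -179 - 154940 = -155119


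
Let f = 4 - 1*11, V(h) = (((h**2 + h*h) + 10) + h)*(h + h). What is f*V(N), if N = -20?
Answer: 221200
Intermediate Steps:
V(h) = 2*h*(10 + h + 2*h**2) (V(h) = (((h**2 + h**2) + 10) + h)*(2*h) = ((2*h**2 + 10) + h)*(2*h) = ((10 + 2*h**2) + h)*(2*h) = (10 + h + 2*h**2)*(2*h) = 2*h*(10 + h + 2*h**2))
f = -7 (f = 4 - 11 = -7)
f*V(N) = -14*(-20)*(10 - 20 + 2*(-20)**2) = -14*(-20)*(10 - 20 + 2*400) = -14*(-20)*(10 - 20 + 800) = -14*(-20)*790 = -7*(-31600) = 221200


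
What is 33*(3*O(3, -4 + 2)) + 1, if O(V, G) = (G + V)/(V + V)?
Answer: 35/2 ≈ 17.500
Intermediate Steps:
O(V, G) = (G + V)/(2*V) (O(V, G) = (G + V)/((2*V)) = (G + V)*(1/(2*V)) = (G + V)/(2*V))
33*(3*O(3, -4 + 2)) + 1 = 33*(3*((½)*((-4 + 2) + 3)/3)) + 1 = 33*(3*((½)*(⅓)*(-2 + 3))) + 1 = 33*(3*((½)*(⅓)*1)) + 1 = 33*(3*(⅙)) + 1 = 33*(½) + 1 = 33/2 + 1 = 35/2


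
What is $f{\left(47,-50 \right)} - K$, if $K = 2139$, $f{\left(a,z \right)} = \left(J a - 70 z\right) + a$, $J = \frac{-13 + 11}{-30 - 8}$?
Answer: $\frac{26799}{19} \approx 1410.5$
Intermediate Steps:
$J = \frac{1}{19}$ ($J = - \frac{2}{-38} = \left(-2\right) \left(- \frac{1}{38}\right) = \frac{1}{19} \approx 0.052632$)
$f{\left(a,z \right)} = - 70 z + \frac{20 a}{19}$ ($f{\left(a,z \right)} = \left(\frac{a}{19} - 70 z\right) + a = \left(- 70 z + \frac{a}{19}\right) + a = - 70 z + \frac{20 a}{19}$)
$f{\left(47,-50 \right)} - K = \left(\left(-70\right) \left(-50\right) + \frac{20}{19} \cdot 47\right) - 2139 = \left(3500 + \frac{940}{19}\right) - 2139 = \frac{67440}{19} - 2139 = \frac{26799}{19}$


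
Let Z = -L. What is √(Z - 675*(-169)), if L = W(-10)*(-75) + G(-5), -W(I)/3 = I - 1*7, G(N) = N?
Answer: √117905 ≈ 343.37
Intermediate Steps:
W(I) = 21 - 3*I (W(I) = -3*(I - 1*7) = -3*(I - 7) = -3*(-7 + I) = 21 - 3*I)
L = -3830 (L = (21 - 3*(-10))*(-75) - 5 = (21 + 30)*(-75) - 5 = 51*(-75) - 5 = -3825 - 5 = -3830)
Z = 3830 (Z = -1*(-3830) = 3830)
√(Z - 675*(-169)) = √(3830 - 675*(-169)) = √(3830 + 114075) = √117905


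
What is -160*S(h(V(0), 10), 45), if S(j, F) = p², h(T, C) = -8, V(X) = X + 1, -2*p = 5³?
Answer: -625000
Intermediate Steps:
p = -125/2 (p = -½*5³ = -½*125 = -125/2 ≈ -62.500)
V(X) = 1 + X
S(j, F) = 15625/4 (S(j, F) = (-125/2)² = 15625/4)
-160*S(h(V(0), 10), 45) = -160*15625/4 = -625000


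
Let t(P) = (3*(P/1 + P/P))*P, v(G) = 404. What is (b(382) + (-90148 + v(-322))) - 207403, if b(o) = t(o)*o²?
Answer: 64048373085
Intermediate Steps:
t(P) = P*(3 + 3*P) (t(P) = (3*(P*1 + 1))*P = (3*(P + 1))*P = (3*(1 + P))*P = (3 + 3*P)*P = P*(3 + 3*P))
b(o) = 3*o³*(1 + o) (b(o) = (3*o*(1 + o))*o² = 3*o³*(1 + o))
(b(382) + (-90148 + v(-322))) - 207403 = (3*382³*(1 + 382) + (-90148 + 404)) - 207403 = (3*55742968*383 - 89744) - 207403 = (64048670232 - 89744) - 207403 = 64048580488 - 207403 = 64048373085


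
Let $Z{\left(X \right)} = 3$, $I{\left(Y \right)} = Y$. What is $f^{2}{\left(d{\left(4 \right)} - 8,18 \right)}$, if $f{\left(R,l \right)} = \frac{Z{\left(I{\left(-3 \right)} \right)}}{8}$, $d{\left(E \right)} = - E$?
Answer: $\frac{9}{64} \approx 0.14063$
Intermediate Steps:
$f{\left(R,l \right)} = \frac{3}{8}$
$f^{2}{\left(d{\left(4 \right)} - 8,18 \right)} = \left(\frac{3}{8}\right)^{2} = \frac{9}{64}$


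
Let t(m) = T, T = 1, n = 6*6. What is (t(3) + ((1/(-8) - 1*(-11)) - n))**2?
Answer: 37249/64 ≈ 582.02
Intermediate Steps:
n = 36
t(m) = 1
(t(3) + ((1/(-8) - 1*(-11)) - n))**2 = (1 + ((1/(-8) - 1*(-11)) - 1*36))**2 = (1 + ((-1/8 + 11) - 36))**2 = (1 + (87/8 - 36))**2 = (1 - 201/8)**2 = (-193/8)**2 = 37249/64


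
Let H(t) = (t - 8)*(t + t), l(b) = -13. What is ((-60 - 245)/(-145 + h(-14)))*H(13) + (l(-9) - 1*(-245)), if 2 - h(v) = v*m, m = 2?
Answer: 13266/23 ≈ 576.78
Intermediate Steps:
h(v) = 2 - 2*v (h(v) = 2 - v*2 = 2 - 2*v)
H(t) = 2*t*(-8 + t) (H(t) = (-8 + t)*(2*t) = 2*t*(-8 + t))
((-60 - 245)/(-145 + h(-14)))*H(13) + (l(-9) - 1*(-245)) = ((-60 - 245)/(-145 + (2 - 2*(-14))))*(2*13*(-8 + 13)) + (-13 - 1*(-245)) = (-305/(-145 + (2 + 28)))*(2*13*5) + (-13 + 245) = -305/(-145 + 30)*130 + 232 = -305/(-115)*130 + 232 = -305*(-1/115)*130 + 232 = (61/23)*130 + 232 = 7930/23 + 232 = 13266/23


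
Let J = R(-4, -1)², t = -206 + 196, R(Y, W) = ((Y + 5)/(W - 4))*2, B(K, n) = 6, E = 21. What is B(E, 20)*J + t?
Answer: -226/25 ≈ -9.0400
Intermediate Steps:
R(Y, W) = 2*(5 + Y)/(-4 + W) (R(Y, W) = ((5 + Y)/(-4 + W))*2 = 2*(5 + Y)/(-4 + W))
t = -10
J = 4/25 (J = (2*(5 - 4)/(-4 - 1))² = (2*1/(-5))² = (2*(-⅕)*1)² = (-⅖)² = 4/25 ≈ 0.16000)
B(E, 20)*J + t = 6*(4/25) - 10 = 24/25 - 10 = -226/25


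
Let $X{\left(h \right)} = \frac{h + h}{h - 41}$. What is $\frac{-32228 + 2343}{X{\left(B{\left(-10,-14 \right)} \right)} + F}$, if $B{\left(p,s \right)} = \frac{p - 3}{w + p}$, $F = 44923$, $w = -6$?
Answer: $- \frac{19216055}{28885463} \approx -0.66525$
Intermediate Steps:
$B{\left(p,s \right)} = \frac{-3 + p}{-6 + p}$ ($B{\left(p,s \right)} = \frac{p - 3}{-6 + p} = \frac{-3 + p}{-6 + p}$)
$X{\left(h \right)} = \frac{2 h}{-41 + h}$
$\frac{-32228 + 2343}{X{\left(B{\left(-10,-14 \right)} \right)} + F} = \frac{-32228 + 2343}{\frac{2 \frac{-3 - 10}{-6 - 10}}{-41 + \frac{-3 - 10}{-6 - 10}} + 44923} = - \frac{29885}{\frac{2 \frac{1}{-16} \left(-13\right)}{-41 + \frac{1}{-16} \left(-13\right)} + 44923} = - \frac{29885}{\frac{2 \left(\left(- \frac{1}{16}\right) \left(-13\right)\right)}{-41 - - \frac{13}{16}} + 44923} = - \frac{29885}{2 \cdot \frac{13}{16} \frac{1}{-41 + \frac{13}{16}} + 44923} = - \frac{29885}{2 \cdot \frac{13}{16} \frac{1}{- \frac{643}{16}} + 44923} = - \frac{29885}{2 \cdot \frac{13}{16} \left(- \frac{16}{643}\right) + 44923} = - \frac{29885}{- \frac{26}{643} + 44923} = - \frac{29885}{\frac{28885463}{643}} = \left(-29885\right) \frac{643}{28885463} = - \frac{19216055}{28885463}$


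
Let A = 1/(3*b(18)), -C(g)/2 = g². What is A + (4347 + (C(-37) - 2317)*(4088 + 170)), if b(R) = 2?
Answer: -129119057/6 ≈ -2.1520e+7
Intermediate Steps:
C(g) = -2*g²
A = ⅙ (A = 1/(3*2) = 1/6 = ⅙ ≈ 0.16667)
A + (4347 + (C(-37) - 2317)*(4088 + 170)) = ⅙ + (4347 + (-2*(-37)² - 2317)*(4088 + 170)) = ⅙ + (4347 + (-2*1369 - 2317)*4258) = ⅙ + (4347 + (-2738 - 2317)*4258) = ⅙ + (4347 - 5055*4258) = ⅙ + (4347 - 21524190) = ⅙ - 21519843 = -129119057/6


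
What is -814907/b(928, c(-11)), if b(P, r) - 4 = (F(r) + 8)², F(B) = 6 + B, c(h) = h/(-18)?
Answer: -318492/85 ≈ -3747.0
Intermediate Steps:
c(h) = -h/18 (c(h) = h*(-1/18) = -h/18)
b(P, r) = 4 + (14 + r)² (b(P, r) = 4 + ((6 + r) + 8)² = 4 + (14 + r)²)
-814907/b(928, c(-11)) = -814907/(4 + (14 - 1/18*(-11))²) = -814907/(4 + (14 + 11/18)²) = -814907/(4 + (263/18)²) = -814907/(4 + 69169/324) = -814907/70465/324 = -814907*324/70465 = -318492/85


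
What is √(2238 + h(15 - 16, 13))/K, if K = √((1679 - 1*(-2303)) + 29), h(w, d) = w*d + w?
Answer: 4*√557529/4011 ≈ 0.74463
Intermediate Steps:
h(w, d) = w + d*w (h(w, d) = d*w + w = w + d*w)
K = √4011 (K = √((1679 + 2303) + 29) = √(3982 + 29) = √4011 ≈ 63.332)
√(2238 + h(15 - 16, 13))/K = √(2238 + (15 - 16)*(1 + 13))/(√4011) = √(2238 - 1*14)*(√4011/4011) = √(2238 - 14)*(√4011/4011) = √2224*(√4011/4011) = (4*√139)*(√4011/4011) = 4*√557529/4011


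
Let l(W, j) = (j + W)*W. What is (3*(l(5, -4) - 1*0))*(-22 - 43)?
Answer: -975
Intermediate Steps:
l(W, j) = W*(W + j) (l(W, j) = (W + j)*W = W*(W + j))
(3*(l(5, -4) - 1*0))*(-22 - 43) = (3*(5*(5 - 4) - 1*0))*(-22 - 43) = (3*(5*1 + 0))*(-65) = (3*(5 + 0))*(-65) = (3*5)*(-65) = 15*(-65) = -975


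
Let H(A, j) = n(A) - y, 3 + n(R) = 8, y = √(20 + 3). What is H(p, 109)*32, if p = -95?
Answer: 160 - 32*√23 ≈ 6.5334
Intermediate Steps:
y = √23 ≈ 4.7958
n(R) = 5 (n(R) = -3 + 8 = 5)
H(A, j) = 5 - √23
H(p, 109)*32 = (5 - √23)*32 = 160 - 32*√23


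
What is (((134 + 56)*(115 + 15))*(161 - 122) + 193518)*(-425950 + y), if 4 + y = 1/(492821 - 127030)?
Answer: -180243974086831434/365791 ≈ -4.9275e+11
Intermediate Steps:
y = -1463163/365791 (y = -4 + 1/(492821 - 127030) = -4 + 1/365791 = -1463163/365791 ≈ -4.0000)
(((134 + 56)*(115 + 15))*(161 - 122) + 193518)*(-425950 + y) = (((134 + 56)*(115 + 15))*(161 - 122) + 193518)*(-425950 - 1463163/365791) = ((190*130)*39 + 193518)*(-155810139613/365791) = (24700*39 + 193518)*(-155810139613/365791) = (963300 + 193518)*(-155810139613/365791) = 1156818*(-155810139613/365791) = -180243974086831434/365791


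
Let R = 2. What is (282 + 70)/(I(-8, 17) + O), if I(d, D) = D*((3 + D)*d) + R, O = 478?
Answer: -11/70 ≈ -0.15714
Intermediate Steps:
I(d, D) = 2 + D*d*(3 + D) (I(d, D) = D*((3 + D)*d) + 2 = D*(d*(3 + D)) + 2 = D*d*(3 + D) + 2 = 2 + D*d*(3 + D))
(282 + 70)/(I(-8, 17) + O) = (282 + 70)/((2 - 8*17**2 + 3*17*(-8)) + 478) = 352/((2 - 8*289 - 408) + 478) = 352/((2 - 2312 - 408) + 478) = 352/(-2718 + 478) = 352/(-2240) = 352*(-1/2240) = -11/70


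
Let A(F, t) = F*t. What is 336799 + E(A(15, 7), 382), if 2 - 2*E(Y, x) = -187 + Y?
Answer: 336841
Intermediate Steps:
E(Y, x) = 189/2 - Y/2 (E(Y, x) = 1 - (-187 + Y)/2 = 1 + (187/2 - Y/2) = 189/2 - Y/2)
336799 + E(A(15, 7), 382) = 336799 + (189/2 - 15*7/2) = 336799 + (189/2 - ½*105) = 336799 + (189/2 - 105/2) = 336799 + 42 = 336841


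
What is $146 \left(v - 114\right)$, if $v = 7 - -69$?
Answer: $-5548$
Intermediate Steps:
$v = 76$ ($v = 7 + 69 = 76$)
$146 \left(v - 114\right) = 146 \left(76 - 114\right) = 146 \left(-38\right) = -5548$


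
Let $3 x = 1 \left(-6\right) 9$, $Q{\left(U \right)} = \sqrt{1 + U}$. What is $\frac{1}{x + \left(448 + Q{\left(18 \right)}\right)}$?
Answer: $\frac{430}{184881} - \frac{\sqrt{19}}{184881} \approx 0.0023022$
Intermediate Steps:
$x = -18$ ($x = \frac{1 \left(-6\right) 9}{3} = \frac{\left(-6\right) 9}{3} = \frac{1}{3} \left(-54\right) = -18$)
$\frac{1}{x + \left(448 + Q{\left(18 \right)}\right)} = \frac{1}{-18 + \left(448 + \sqrt{1 + 18}\right)} = \frac{1}{-18 + \left(448 + \sqrt{19}\right)} = \frac{1}{430 + \sqrt{19}}$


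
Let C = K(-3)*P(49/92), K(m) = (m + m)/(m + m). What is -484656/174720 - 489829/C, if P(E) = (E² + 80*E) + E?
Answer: -165877288023/14701960 ≈ -11283.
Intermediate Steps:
K(m) = 1 (K(m) = (2*m)/((2*m)) = (2*m)*(1/(2*m)) = 1)
P(E) = E² + 81*E
C = 367549/8464 (C = 1*((49/92)*(81 + 49/92)) = 1*((49*(1/92))*(81 + 49*(1/92))) = 1*(49*(81 + 49/92)/92) = 1*((49/92)*(7501/92)) = 1*(367549/8464) = 367549/8464 ≈ 43.425)
-484656/174720 - 489829/C = -484656/174720 - 489829/367549/8464 = -484656*1/174720 - 489829*8464/367549 = -10097/3640 - 4145912656/367549 = -165877288023/14701960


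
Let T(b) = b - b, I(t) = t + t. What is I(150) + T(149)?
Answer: 300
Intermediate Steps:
I(t) = 2*t
T(b) = 0
I(150) + T(149) = 2*150 + 0 = 300 + 0 = 300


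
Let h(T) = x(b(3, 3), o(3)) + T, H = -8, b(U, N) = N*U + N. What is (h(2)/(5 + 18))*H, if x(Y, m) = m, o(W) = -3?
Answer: 8/23 ≈ 0.34783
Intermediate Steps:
b(U, N) = N + N*U
h(T) = -3 + T
(h(2)/(5 + 18))*H = ((-3 + 2)/(5 + 18))*(-8) = -1/23*(-8) = 8/23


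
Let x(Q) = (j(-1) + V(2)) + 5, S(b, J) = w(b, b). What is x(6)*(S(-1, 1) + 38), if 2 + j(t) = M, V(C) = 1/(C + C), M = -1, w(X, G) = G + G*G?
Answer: 171/2 ≈ 85.500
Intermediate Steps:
w(X, G) = G + G²
V(C) = 1/(2*C)
S(b, J) = b*(1 + b)
j(t) = -3 (j(t) = -2 - 1 = -3)
x(Q) = 9/4 (x(Q) = (-3 + (½)/2) + 5 = (-3 + (½)*(½)) + 5 = (-3 + ¼) + 5 = -11/4 + 5 = 9/4)
x(6)*(S(-1, 1) + 38) = 9*(-(1 - 1) + 38)/4 = 9*(-1*0 + 38)/4 = 9*(0 + 38)/4 = (9/4)*38 = 171/2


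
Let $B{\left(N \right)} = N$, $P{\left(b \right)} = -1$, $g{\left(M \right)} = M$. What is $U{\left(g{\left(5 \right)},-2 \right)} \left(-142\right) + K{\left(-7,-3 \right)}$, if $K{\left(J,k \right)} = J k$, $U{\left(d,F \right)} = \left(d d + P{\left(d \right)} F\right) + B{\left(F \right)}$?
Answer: $-3529$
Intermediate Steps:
$U{\left(d,F \right)} = d^{2}$ ($U{\left(d,F \right)} = \left(d d - F\right) + F = \left(d^{2} - F\right) + F = d^{2}$)
$U{\left(g{\left(5 \right)},-2 \right)} \left(-142\right) + K{\left(-7,-3 \right)} = 5^{2} \left(-142\right) - -21 = 25 \left(-142\right) + 21 = -3550 + 21 = -3529$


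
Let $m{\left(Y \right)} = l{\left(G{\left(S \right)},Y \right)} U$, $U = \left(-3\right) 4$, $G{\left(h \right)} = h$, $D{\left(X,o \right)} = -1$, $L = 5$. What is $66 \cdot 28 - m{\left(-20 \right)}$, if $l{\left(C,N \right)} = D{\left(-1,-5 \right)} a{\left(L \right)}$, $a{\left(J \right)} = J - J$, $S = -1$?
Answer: $1848$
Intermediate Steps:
$a{\left(J \right)} = 0$
$l{\left(C,N \right)} = 0$ ($l{\left(C,N \right)} = \left(-1\right) 0 = 0$)
$U = -12$
$m{\left(Y \right)} = 0$ ($m{\left(Y \right)} = 0 \left(-12\right) = 0$)
$66 \cdot 28 - m{\left(-20 \right)} = 66 \cdot 28 - 0 = 1848 + 0 = 1848$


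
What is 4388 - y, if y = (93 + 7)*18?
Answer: 2588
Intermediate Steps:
y = 1800 (y = 100*18 = 1800)
4388 - y = 4388 - 1*1800 = 4388 - 1800 = 2588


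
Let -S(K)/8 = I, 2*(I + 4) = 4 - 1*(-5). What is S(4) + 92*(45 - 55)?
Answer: -924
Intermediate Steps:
I = ½ (I = -4 + (4 - 1*(-5))/2 = -4 + (4 + 5)/2 = -4 + (½)*9 = -4 + 9/2 = ½ ≈ 0.50000)
S(K) = -4 (S(K) = -8*½ = -4)
S(4) + 92*(45 - 55) = -4 + 92*(45 - 55) = -4 + 92*(-10) = -4 - 920 = -924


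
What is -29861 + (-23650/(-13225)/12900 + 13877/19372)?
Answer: -22950139133579/768584100 ≈ -29860.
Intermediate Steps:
-29861 + (-23650/(-13225)/12900 + 13877/19372) = -29861 + (-23650*(-1/13225)*(1/12900) + 13877*(1/19372)) = -29861 + ((946/529)*(1/12900) + 13877/19372) = -29861 + (11/79350 + 13877/19372) = -29861 + 550676521/768584100 = -22950139133579/768584100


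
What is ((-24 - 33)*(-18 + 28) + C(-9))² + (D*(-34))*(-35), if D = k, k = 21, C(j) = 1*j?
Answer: 360231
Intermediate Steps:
C(j) = j
D = 21
((-24 - 33)*(-18 + 28) + C(-9))² + (D*(-34))*(-35) = ((-24 - 33)*(-18 + 28) - 9)² + (21*(-34))*(-35) = (-57*10 - 9)² - 714*(-35) = (-570 - 9)² + 24990 = (-579)² + 24990 = 335241 + 24990 = 360231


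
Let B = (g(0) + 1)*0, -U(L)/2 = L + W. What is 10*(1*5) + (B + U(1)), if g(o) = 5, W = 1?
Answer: 46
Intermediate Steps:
U(L) = -2 - 2*L (U(L) = -2*(L + 1) = -2*(1 + L) = -2 - 2*L)
B = 0 (B = (5 + 1)*0 = 6*0 = 0)
10*(1*5) + (B + U(1)) = 10*(1*5) + (0 + (-2 - 2*1)) = 10*5 + (0 + (-2 - 2)) = 50 + (0 - 4) = 50 - 4 = 46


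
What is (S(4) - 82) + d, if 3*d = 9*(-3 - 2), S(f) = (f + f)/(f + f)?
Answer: -96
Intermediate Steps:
S(f) = 1 (S(f) = (2*f)/((2*f)) = (2*f)*(1/(2*f)) = 1)
d = -15 (d = (9*(-3 - 2))/3 = (9*(-5))/3 = (⅓)*(-45) = -15)
(S(4) - 82) + d = (1 - 82) - 15 = -81 - 15 = -96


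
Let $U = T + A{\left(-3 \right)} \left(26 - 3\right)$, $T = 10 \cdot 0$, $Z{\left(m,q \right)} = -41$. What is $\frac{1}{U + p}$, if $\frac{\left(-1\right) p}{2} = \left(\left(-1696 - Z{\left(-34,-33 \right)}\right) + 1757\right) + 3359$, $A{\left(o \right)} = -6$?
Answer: $- \frac{1}{7060} \approx -0.00014164$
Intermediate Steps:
$T = 0$
$U = -138$ ($U = 0 - 6 \left(26 - 3\right) = 0 - 138 = -138$)
$p = -6922$ ($p = - 2 \left(\left(\left(-1696 - -41\right) + 1757\right) + 3359\right) = - 2 \left(\left(\left(-1696 + 41\right) + 1757\right) + 3359\right) = - 2 \left(\left(-1655 + 1757\right) + 3359\right) = - 2 \left(102 + 3359\right) = \left(-2\right) 3461 = -6922$)
$\frac{1}{U + p} = \frac{1}{-138 - 6922} = \frac{1}{-7060} = - \frac{1}{7060}$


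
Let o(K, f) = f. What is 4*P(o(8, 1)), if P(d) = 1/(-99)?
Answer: -4/99 ≈ -0.040404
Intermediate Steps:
P(d) = -1/99
4*P(o(8, 1)) = 4*(-1/99) = -4/99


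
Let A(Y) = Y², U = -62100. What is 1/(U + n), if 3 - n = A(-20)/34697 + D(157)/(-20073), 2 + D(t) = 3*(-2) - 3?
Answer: -696472881/43248884902324 ≈ -1.6104e-5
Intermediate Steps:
D(t) = -11 (D(t) = -2 + (3*(-2) - 3) = -2 + (-6 - 3) = -2 - 9 = -11)
n = 2081007776/696472881 (n = 3 - ((-20)²/34697 - 11/(-20073)) = 3 - (400*(1/34697) - 11*(-1/20073)) = 3 - (400/34697 + 11/20073) = 3 - 1*8410867/696472881 = 3 - 8410867/696472881 = 2081007776/696472881 ≈ 2.9879)
1/(U + n) = 1/(-62100 + 2081007776/696472881) = 1/(-43248884902324/696472881) = -696472881/43248884902324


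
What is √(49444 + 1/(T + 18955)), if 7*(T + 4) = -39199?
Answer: √431863563697422/93458 ≈ 222.36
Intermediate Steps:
T = -39227/7 (T = -4 + (⅐)*(-39199) = -4 - 39199/7 = -39227/7 ≈ -5603.9)
√(49444 + 1/(T + 18955)) = √(49444 + 1/(-39227/7 + 18955)) = √(49444 + 1/(93458/7)) = √(49444 + 7/93458) = √(4620937359/93458) = √431863563697422/93458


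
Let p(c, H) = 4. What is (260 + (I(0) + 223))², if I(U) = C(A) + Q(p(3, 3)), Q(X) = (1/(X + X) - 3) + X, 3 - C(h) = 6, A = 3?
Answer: 14814801/64 ≈ 2.3148e+5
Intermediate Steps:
C(h) = -3 (C(h) = 3 - 1*6 = 3 - 6 = -3)
Q(X) = -3 + X + 1/(2*X) (Q(X) = (1/(2*X) - 3) + X = (-3 + 1/(2*X)) + X = -3 + X + 1/(2*X))
I(U) = -15/8 (I(U) = -3 + (-3 + 4 + (½)/4) = -3 + (-3 + 4 + (½)*(¼)) = -3 + (-3 + 4 + ⅛) = -3 + 9/8 = -15/8)
(260 + (I(0) + 223))² = (260 + (-15/8 + 223))² = (260 + 1769/8)² = (3849/8)² = 14814801/64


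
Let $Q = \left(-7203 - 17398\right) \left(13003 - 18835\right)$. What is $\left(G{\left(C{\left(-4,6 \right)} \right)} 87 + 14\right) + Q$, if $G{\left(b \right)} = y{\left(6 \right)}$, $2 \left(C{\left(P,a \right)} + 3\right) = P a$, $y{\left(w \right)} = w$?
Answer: $143473568$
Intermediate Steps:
$Q = 143473032$ ($Q = \left(-24601\right) \left(-5832\right) = 143473032$)
$C{\left(P,a \right)} = -3 + \frac{P a}{2}$
$G{\left(b \right)} = 6$
$\left(G{\left(C{\left(-4,6 \right)} \right)} 87 + 14\right) + Q = \left(6 \cdot 87 + 14\right) + 143473032 = \left(522 + 14\right) + 143473032 = 536 + 143473032 = 143473568$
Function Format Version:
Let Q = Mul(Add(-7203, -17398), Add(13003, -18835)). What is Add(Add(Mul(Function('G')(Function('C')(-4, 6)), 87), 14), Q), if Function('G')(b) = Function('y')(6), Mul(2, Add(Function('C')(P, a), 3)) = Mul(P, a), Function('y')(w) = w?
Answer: 143473568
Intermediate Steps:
Q = 143473032 (Q = Mul(-24601, -5832) = 143473032)
Function('C')(P, a) = Add(-3, Mul(Rational(1, 2), P, a)) (Function('C')(P, a) = Add(-3, Mul(Rational(1, 2), Mul(P, a))) = Add(-3, Mul(Rational(1, 2), P, a)))
Function('G')(b) = 6
Add(Add(Mul(Function('G')(Function('C')(-4, 6)), 87), 14), Q) = Add(Add(Mul(6, 87), 14), 143473032) = Add(Add(522, 14), 143473032) = Add(536, 143473032) = 143473568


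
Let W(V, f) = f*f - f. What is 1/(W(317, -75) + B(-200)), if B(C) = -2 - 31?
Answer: 1/5667 ≈ 0.00017646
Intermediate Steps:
B(C) = -33
W(V, f) = f² - f
1/(W(317, -75) + B(-200)) = 1/(-75*(-1 - 75) - 33) = 1/(-75*(-76) - 33) = 1/(5700 - 33) = 1/5667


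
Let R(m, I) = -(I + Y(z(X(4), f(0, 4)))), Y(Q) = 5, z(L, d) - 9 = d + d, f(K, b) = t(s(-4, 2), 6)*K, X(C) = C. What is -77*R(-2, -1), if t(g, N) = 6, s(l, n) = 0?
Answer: 308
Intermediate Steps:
f(K, b) = 6*K
z(L, d) = 9 + 2*d (z(L, d) = 9 + (d + d) = 9 + 2*d)
R(m, I) = -5 - I (R(m, I) = -(I + 5) = -(5 + I) = -5 - I)
-77*R(-2, -1) = -77*(-5 - 1*(-1)) = -77*(-5 + 1) = -77*(-4) = 308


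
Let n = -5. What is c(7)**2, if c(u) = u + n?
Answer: 4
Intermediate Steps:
c(u) = -5 + u (c(u) = u - 5 = -5 + u)
c(7)**2 = (-5 + 7)**2 = 2**2 = 4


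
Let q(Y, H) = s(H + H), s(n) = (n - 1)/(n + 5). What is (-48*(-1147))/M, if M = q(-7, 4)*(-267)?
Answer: -238576/623 ≈ -382.95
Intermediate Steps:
s(n) = (-1 + n)/(5 + n)
q(Y, H) = (-1 + 2*H)/(5 + 2*H) (q(Y, H) = (-1 + (H + H))/(5 + (H + H)) = (-1 + 2*H)/(5 + 2*H))
M = -1869/13 (M = ((-1 + 2*4)/(5 + 2*4))*(-267) = ((-1 + 8)/(5 + 8))*(-267) = (7/13)*(-267) = -1869/13 ≈ -143.77)
(-48*(-1147))/M = (-48*(-1147))/(-1869/13) = 55056*(-13/1869) = -238576/623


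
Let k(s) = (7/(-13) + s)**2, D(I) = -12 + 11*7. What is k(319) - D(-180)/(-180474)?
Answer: 3093252181385/30500106 ≈ 1.0142e+5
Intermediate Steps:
D(I) = 65 (D(I) = -12 + 77 = 65)
k(s) = (-7/13 + s)**2 (k(s) = (7*(-1/13) + s)**2 = (-7/13 + s)**2)
k(319) - D(-180)/(-180474) = (-7 + 13*319)**2/169 - 65/(-180474) = (-7 + 4147)**2/169 - 65*(-1)/180474 = (1/169)*4140**2 - 1*(-65/180474) = (1/169)*17139600 + 65/180474 = 17139600/169 + 65/180474 = 3093252181385/30500106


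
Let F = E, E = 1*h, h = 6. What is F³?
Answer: 216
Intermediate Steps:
E = 6 (E = 1*6 = 6)
F = 6
F³ = 6³ = 216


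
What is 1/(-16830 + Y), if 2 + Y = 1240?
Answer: -1/15592 ≈ -6.4135e-5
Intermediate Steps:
Y = 1238 (Y = -2 + 1240 = 1238)
1/(-16830 + Y) = 1/(-16830 + 1238) = 1/(-15592) = -1/15592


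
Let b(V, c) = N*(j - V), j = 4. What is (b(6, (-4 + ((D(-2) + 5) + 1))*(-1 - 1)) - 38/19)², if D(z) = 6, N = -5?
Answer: 64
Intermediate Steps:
b(V, c) = -20 + 5*V (b(V, c) = -5*(4 - V) = -20 + 5*V)
(b(6, (-4 + ((D(-2) + 5) + 1))*(-1 - 1)) - 38/19)² = ((-20 + 5*6) - 38/19)² = ((-20 + 30) - 38*1/19)² = (10 - 2)² = 8² = 64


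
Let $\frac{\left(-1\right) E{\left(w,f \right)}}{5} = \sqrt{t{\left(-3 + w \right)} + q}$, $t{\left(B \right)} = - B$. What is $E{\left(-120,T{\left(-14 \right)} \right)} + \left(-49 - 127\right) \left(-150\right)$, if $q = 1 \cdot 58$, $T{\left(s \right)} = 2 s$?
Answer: $26400 - 5 \sqrt{181} \approx 26333.0$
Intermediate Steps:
$q = 58$
$E{\left(w,f \right)} = - 5 \sqrt{61 - w}$ ($E{\left(w,f \right)} = - 5 \sqrt{- (-3 + w) + 58} = - 5 \sqrt{\left(3 - w\right) + 58} = - 5 \sqrt{61 - w}$)
$E{\left(-120,T{\left(-14 \right)} \right)} + \left(-49 - 127\right) \left(-150\right) = - 5 \sqrt{61 - -120} + \left(-49 - 127\right) \left(-150\right) = - 5 \sqrt{61 + 120} - -26400 = - 5 \sqrt{181} + 26400 = 26400 - 5 \sqrt{181}$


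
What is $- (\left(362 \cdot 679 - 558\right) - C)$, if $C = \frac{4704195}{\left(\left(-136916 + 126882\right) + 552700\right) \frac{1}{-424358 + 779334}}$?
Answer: $\frac{768396457240}{271333} \approx 2.8319 \cdot 10^{6}$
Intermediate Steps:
$C = \frac{834938162160}{271333}$ ($C = \frac{4704195}{\left(-10034 + 552700\right) \frac{1}{354976}} = \frac{4704195}{542666 \cdot \frac{1}{354976}} = \frac{4704195}{\frac{271333}{177488}} = 4704195 \cdot \frac{177488}{271333} = \frac{834938162160}{271333} \approx 3.0772 \cdot 10^{6}$)
$- (\left(362 \cdot 679 - 558\right) - C) = - (\left(362 \cdot 679 - 558\right) - \frac{834938162160}{271333}) = - (\left(245798 - 558\right) - \frac{834938162160}{271333}) = - (245240 - \frac{834938162160}{271333}) = \left(-1\right) \left(- \frac{768396457240}{271333}\right) = \frac{768396457240}{271333}$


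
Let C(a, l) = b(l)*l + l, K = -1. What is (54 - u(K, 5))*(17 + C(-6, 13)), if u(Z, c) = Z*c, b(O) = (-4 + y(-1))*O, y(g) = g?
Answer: -48085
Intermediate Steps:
b(O) = -5*O (b(O) = (-4 - 1)*O = -5*O)
C(a, l) = l - 5*l² (C(a, l) = (-5*l)*l + l = -5*l² + l = l - 5*l²)
(54 - u(K, 5))*(17 + C(-6, 13)) = (54 - (-1)*5)*(17 + 13*(1 - 5*13)) = (54 - 1*(-5))*(17 + 13*(1 - 65)) = (54 + 5)*(17 + 13*(-64)) = 59*(17 - 832) = 59*(-815) = -48085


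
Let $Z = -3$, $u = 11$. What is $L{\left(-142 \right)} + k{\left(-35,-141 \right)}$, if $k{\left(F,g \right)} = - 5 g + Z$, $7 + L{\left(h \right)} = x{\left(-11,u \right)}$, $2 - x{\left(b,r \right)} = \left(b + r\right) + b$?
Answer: $708$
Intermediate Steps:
$x{\left(b,r \right)} = 2 - r - 2 b$ ($x{\left(b,r \right)} = 2 - \left(\left(b + r\right) + b\right) = 2 - \left(r + 2 b\right) = 2 - r - 2 b$)
$L{\left(h \right)} = 6$ ($L{\left(h \right)} = -7 - -13 = -7 + \left(2 - 11 + 22\right) = -7 + 13 = 6$)
$k{\left(F,g \right)} = -3 - 5 g$ ($k{\left(F,g \right)} = - 5 g - 3 = -3 - 5 g$)
$L{\left(-142 \right)} + k{\left(-35,-141 \right)} = 6 - -702 = 6 + \left(-3 + 705\right) = 6 + 702 = 708$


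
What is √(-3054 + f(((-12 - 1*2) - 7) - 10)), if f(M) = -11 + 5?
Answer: 6*I*√85 ≈ 55.317*I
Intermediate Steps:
f(M) = -6
√(-3054 + f(((-12 - 1*2) - 7) - 10)) = √(-3054 - 6) = √(-3060) = 6*I*√85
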